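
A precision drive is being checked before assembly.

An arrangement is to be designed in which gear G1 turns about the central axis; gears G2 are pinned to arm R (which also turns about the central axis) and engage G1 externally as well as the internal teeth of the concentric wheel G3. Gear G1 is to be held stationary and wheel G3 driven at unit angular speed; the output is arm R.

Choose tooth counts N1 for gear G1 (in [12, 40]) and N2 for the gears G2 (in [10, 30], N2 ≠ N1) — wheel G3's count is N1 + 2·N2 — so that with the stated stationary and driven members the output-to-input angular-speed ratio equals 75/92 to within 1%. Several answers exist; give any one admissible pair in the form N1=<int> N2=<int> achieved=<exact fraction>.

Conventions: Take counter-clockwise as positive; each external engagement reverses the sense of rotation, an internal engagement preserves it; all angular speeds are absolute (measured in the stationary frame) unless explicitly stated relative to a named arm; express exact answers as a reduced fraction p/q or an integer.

N1=17 N2=29 achieved=75/92

topology: planetary set — design target 75/92, arm = carrier (Willis)
Willis with ω_sun = 0: ω_arm/ω_ring = N3/(N1+N3); set equal to 75/92  ⇒  N3/N1 = (75/92)/(1 − 75/92) = 75/17
N3 = N1 + 2·N2  ⇒  N2/N1 = (N3/N1 − 1)/2 = (75/17 − 1)/2 = 29/17
smallest multiple with N1 ≥ 12 and N2 ≥ 10: k = 1  ⇒  N1 = 1·17 = 17, N2 = 1·29 = 29 (N1 ≤ 40, N2 ≤ 30, N2 ≠ N1 ✓), N3 = 17 + 2·29 = 75
check: N3/(N1+N3) with N1 = 17, N3 = 75 gives 75/92; |achieved − target| = 0 ≤ 3/368 ✓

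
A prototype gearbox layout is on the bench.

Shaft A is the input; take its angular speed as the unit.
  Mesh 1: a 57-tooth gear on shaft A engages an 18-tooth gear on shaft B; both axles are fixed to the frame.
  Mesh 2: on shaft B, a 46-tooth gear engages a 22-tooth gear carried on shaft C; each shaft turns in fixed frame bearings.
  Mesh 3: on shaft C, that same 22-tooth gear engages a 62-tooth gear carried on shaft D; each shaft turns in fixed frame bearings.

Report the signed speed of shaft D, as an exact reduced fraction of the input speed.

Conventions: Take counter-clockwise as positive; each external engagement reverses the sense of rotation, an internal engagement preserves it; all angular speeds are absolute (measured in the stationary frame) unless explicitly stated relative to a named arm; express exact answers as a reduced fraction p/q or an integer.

-437/186

3-mesh fixed-axis compound train (all bearings frame-fixed)
mesh 1 [57T→18T]: |ω|/ω_in = 1×57/18 = 19/6, sense flips to −
mesh 2 [46T→22T]: |ω|/ω_in = (19/6)×46/22 = 437/66, sense flips to +
mesh 3 [22T→62T]: |ω|/ω_in = (437/66)×22/62 = 437/186, sense flips to −
signed output speed (× input speed) = -437/186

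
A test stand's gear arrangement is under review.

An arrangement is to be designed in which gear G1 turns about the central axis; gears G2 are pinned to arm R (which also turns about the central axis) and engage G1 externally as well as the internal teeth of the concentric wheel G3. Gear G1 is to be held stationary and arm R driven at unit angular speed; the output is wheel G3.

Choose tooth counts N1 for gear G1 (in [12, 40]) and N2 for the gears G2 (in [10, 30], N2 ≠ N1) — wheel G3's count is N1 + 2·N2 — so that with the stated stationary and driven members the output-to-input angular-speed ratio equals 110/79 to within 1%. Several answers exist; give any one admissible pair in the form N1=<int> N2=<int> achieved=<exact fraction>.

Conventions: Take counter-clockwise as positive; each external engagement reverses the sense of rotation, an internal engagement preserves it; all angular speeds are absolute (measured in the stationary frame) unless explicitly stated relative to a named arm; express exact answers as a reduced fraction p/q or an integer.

N1=31 N2=24 achieved=110/79

planetary set to be sized for 110/79 (Willis relation)
Willis with ω_sun = 0: ω_ring/ω_arm = (N1+N3)/N3; set equal to 110/79  ⇒  N3/N1 = 1/(110/79 − 1) = 79/31
N3 = N1 + 2·N2  ⇒  N2/N1 = (N3/N1 − 1)/2 = (79/31 − 1)/2 = 24/31
smallest multiple with N1 ≥ 12 and N2 ≥ 10: k = 1  ⇒  N1 = 1·31 = 31, N2 = 1·24 = 24 (N1 ≤ 40, N2 ≤ 30, N2 ≠ N1 ✓), N3 = 31 + 2·24 = 79
check: (N1+N3)/N3 with N1 = 31, N3 = 79 gives 110/79; |achieved − target| = 0 ≤ 11/790 ✓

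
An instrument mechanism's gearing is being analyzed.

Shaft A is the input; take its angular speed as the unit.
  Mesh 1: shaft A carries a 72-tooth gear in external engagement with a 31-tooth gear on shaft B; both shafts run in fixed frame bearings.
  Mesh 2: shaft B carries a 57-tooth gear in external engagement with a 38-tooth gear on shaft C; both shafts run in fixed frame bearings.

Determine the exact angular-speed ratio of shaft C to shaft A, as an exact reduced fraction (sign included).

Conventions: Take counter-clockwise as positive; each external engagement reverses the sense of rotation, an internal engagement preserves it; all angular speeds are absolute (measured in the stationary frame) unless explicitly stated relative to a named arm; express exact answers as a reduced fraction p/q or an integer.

108/31

class = fixed-axis compound train [2 meshes; 2 ratios multiply, 2 sense flips]
mesh 1 [72T→31T]: running ratio 72/31, sense −
mesh 2 [57T→38T]: running ratio 108/31, sense +
ω_out/ω_in = 108/31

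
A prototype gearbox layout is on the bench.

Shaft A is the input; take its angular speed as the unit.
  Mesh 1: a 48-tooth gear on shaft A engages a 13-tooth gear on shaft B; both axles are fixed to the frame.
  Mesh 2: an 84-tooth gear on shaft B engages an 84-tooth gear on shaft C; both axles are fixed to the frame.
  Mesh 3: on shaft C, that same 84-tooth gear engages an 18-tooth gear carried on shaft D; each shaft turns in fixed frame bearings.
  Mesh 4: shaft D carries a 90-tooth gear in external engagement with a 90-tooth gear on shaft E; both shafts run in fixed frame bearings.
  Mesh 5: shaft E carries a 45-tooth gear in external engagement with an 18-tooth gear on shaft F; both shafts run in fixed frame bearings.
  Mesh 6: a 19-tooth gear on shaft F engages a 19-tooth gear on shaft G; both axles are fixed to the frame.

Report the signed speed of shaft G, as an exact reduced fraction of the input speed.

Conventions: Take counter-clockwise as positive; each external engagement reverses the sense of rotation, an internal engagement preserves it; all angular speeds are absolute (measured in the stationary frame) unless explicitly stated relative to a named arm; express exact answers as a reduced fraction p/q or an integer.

6-mesh fixed-axis compound train (all bearings frame-fixed)
mesh 1 [48T→13T]: |ω|/ω_in = 1×48/13 = 48/13, sense flips to −
mesh 2 [84T→84T]: |ω|/ω_in = (48/13)×84/84 = 48/13, sense flips to +
mesh 3 [84T→18T]: |ω|/ω_in = (48/13)×84/18 = 224/13, sense flips to −
mesh 4 [90T→90T]: |ω|/ω_in = (224/13)×90/90 = 224/13, sense flips to +
mesh 5 [45T→18T]: |ω|/ω_in = (224/13)×45/18 = 560/13, sense flips to −
mesh 6 [19T→19T]: |ω|/ω_in = (560/13)×19/19 = 560/13, sense flips to +
signed output speed (× input speed) = 560/13

560/13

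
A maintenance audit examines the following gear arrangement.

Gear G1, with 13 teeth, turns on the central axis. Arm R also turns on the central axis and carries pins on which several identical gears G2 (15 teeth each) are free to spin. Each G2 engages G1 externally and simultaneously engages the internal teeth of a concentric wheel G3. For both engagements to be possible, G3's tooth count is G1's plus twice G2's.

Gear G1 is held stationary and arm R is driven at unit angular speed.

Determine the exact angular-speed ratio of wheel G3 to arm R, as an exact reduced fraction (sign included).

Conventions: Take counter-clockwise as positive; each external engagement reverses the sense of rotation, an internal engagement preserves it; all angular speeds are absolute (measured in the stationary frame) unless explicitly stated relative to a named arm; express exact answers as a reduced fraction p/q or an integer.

56/43

topology: planetary set — G1 13T / G2 15T / G3 43T, arm = carrier (Willis)
ring teeth: 13 + 2·15 = 43
13(ω_sun−ω_arm) = −43(ω_ring−ω_arm),  ω_sun = 0, ω_arm = 1
ω_ring = 1 − (13/43)(0−1) = 56/43
ω_out/ω_in = 56/43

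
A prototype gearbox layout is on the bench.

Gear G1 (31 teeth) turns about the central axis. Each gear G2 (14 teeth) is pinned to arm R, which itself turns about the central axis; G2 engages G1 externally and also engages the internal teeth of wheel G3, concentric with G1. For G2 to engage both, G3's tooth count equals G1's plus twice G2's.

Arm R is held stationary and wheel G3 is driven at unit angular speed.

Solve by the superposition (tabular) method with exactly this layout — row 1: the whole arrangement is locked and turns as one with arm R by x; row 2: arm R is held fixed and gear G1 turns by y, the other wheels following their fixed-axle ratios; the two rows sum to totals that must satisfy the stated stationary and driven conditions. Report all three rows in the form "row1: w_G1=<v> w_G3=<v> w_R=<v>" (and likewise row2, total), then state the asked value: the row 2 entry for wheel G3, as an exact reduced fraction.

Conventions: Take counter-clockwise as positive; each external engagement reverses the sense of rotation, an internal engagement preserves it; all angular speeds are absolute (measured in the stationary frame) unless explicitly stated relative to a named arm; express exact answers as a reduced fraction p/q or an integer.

topology: planetary set — G1 31T / G2 14T / G3 59T, arm = carrier (Willis)
row 1 — lock + rotate with arm: ω_sun = ω_ring = ω_arm = x
superposition row 2 [arm held]: sun y, ring −(31/59)·y, arm 0
boundary: total ω_arm = x = 0 and total ω_ring = x − (31/59)·y = 1  ⇒  y = -59/31, x = 0
row 2 ring = −(31/59)·(-59/31) = 1
totals (row 1 + row 2): sun 0 + (-59/31) = -59/31, ring 0 + 1 = 1, arm 0 + 0 = 0
asked cell (row2, ring) = 1

row1: w_G1=0 w_G3=0 w_R=0
row2: w_G1=-59/31 w_G3=1 w_R=0
total: w_G1=-59/31 w_G3=1 w_R=0
asked value: 1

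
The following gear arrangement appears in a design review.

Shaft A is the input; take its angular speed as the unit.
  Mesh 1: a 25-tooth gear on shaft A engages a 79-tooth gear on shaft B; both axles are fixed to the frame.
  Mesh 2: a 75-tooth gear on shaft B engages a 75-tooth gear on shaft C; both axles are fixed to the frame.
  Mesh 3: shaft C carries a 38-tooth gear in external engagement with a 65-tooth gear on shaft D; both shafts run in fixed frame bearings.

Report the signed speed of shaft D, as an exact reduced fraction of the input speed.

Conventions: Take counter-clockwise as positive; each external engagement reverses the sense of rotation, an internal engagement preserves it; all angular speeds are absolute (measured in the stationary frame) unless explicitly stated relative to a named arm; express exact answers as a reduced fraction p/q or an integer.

3-mesh fixed-axis compound train (all bearings frame-fixed)
mesh 1 [25T→79T]: |ω|/ω_in = 1×25/79 = 25/79, sense flips to −
mesh 2 [75T→75T]: |ω|/ω_in = (25/79)×75/75 = 25/79, sense flips to +
mesh 3 [38T→65T]: |ω|/ω_in = (25/79)×38/65 = 190/1027, sense flips to −
signed output speed (× input speed) = -190/1027

-190/1027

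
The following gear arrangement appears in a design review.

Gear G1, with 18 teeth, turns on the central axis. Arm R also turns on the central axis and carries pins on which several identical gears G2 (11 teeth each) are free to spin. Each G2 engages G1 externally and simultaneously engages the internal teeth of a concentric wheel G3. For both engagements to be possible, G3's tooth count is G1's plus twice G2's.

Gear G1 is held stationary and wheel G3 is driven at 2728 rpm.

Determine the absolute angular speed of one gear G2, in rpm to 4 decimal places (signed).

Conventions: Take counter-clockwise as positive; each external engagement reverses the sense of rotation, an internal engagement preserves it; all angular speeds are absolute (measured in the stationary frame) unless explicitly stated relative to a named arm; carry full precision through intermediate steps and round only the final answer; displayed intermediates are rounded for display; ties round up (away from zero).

+4960.0000 rpm

recognized (axles ride arm R): planetary set, 18/11/40 teeth
normalise by the input: solve with ω_ring = 1, then scale by 2728 rpm
ring teeth: 18 + 2·11 = 40
18(ω_sun−ω_arm) = −40(ω_ring−ω_arm),  ω_sun = 0, ω_ring = 1
18(0−ω_arm) = −40(1−ω_arm)  ⇒  58·ω_arm = 40  ⇒  ω_arm = 20/29
sun–planet mesh: 18·(0−20/29) = −11·(ω_p−ω_arm)  ⇒  ω_p−ω_arm = 360/319
ω_p = 20/29 + 360/319 = 20/11
scale: ω_p = 20/11 × 2728 rpm = +4960.0000 rpm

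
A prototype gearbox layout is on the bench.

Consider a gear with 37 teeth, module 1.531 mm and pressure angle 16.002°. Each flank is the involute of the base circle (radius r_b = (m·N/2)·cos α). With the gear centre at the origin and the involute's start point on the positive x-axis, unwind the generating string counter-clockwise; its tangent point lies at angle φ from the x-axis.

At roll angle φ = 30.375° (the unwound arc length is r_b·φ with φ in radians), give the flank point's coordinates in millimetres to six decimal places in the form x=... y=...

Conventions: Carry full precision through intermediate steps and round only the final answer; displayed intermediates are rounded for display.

topology: single-mesh involute geometry — m = 1.531, N = 37
pitch radius r_p = m·N/2 = 1.531·37/2 = 28.323500
base radius r_b = r_p·cos α = 28.323500·cos 16.002° = 27.226023
roll angle φ = 30.375° = 0.53014376 rad
x = r_b·(cos φ + φ·sin φ) = 30.787336
y = r_b·(sin φ − φ·cos φ) = 1.314585

x=30.787336 y=1.314585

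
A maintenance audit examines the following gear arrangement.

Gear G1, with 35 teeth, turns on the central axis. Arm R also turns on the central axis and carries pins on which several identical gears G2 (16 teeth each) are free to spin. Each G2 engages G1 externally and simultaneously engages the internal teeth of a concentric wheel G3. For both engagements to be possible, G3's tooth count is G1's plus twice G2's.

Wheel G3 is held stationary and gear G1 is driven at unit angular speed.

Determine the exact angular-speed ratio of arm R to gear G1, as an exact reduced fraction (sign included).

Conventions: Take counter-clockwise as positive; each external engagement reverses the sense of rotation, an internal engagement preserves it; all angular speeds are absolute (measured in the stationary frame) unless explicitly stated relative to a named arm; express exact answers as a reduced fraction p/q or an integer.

35/102

class = planetary set [G3 = 35+2·16 = 67; Willis about the carrier]
ring teeth: 35 + 2·16 = 67
35(ω_sun−ω_arm) = −67(ω_ring−ω_arm),  ω_ring = 0, ω_sun = 1
35(1−ω_arm) = −67(0−ω_arm)  ⇒  102·ω_arm = 35  ⇒  ω_arm = 35/102
ω_out/ω_in = 35/102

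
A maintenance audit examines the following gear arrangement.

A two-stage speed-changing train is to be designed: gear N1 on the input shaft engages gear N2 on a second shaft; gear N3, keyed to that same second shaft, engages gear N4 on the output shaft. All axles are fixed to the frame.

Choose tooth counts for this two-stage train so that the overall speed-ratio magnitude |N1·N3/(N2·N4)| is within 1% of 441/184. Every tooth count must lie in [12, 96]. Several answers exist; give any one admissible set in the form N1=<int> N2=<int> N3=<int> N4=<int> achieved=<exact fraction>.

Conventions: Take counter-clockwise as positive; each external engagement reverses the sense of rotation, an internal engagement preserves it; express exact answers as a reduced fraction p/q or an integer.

design class (target 441/184): fixed-axis compound train
target = 441/184 in lowest terms: an exact hit needs N1·N3 = k·441 and N2·N4 = k·184 for one integer k, every count in [12, 96]; additionally prefer no 1:1 stage (N1 ≠ N2, N3 ≠ N4)
k = 1: no 1:1-free in-range split of k·441 and k·184 into factor pairs; take k = 2
k = 2: N1·N3 = 882 = 14·63, N2·N4 = 368 = 16·23
achieved = 14·63/(16·23) = 441/184; |achieved − target| = 0 ≤ 441/18400 ✓

N1=14 N2=16 N3=63 N4=23 achieved=441/184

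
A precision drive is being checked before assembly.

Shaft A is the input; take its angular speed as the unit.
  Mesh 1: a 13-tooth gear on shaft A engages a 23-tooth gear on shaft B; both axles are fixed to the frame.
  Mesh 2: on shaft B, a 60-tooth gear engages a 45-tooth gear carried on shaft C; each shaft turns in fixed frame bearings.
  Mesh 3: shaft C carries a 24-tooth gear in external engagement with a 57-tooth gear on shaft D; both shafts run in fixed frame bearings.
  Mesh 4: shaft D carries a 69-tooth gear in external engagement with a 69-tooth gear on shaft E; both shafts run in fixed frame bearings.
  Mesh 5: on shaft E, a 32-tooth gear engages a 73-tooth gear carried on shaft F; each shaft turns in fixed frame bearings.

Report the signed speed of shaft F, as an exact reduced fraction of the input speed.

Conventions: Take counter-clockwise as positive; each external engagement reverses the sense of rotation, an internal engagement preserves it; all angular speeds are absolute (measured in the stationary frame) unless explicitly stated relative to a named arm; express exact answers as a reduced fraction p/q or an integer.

-13312/95703

5-mesh fixed-axis compound train (all bearings frame-fixed)
mesh 1 [13T→23T]: |ω|/ω_in = 1×13/23 = 13/23, sense flips to −
mesh 2 [60T→45T]: |ω|/ω_in = (13/23)×60/45 = 52/69, sense flips to +
mesh 3 [24T→57T]: |ω|/ω_in = (52/69)×24/57 = 416/1311, sense flips to −
mesh 4 [69T→69T]: |ω|/ω_in = (416/1311)×69/69 = 416/1311, sense flips to +
mesh 5 [32T→73T]: |ω|/ω_in = (416/1311)×32/73 = 13312/95703, sense flips to −
signed output speed (× input speed) = -13312/95703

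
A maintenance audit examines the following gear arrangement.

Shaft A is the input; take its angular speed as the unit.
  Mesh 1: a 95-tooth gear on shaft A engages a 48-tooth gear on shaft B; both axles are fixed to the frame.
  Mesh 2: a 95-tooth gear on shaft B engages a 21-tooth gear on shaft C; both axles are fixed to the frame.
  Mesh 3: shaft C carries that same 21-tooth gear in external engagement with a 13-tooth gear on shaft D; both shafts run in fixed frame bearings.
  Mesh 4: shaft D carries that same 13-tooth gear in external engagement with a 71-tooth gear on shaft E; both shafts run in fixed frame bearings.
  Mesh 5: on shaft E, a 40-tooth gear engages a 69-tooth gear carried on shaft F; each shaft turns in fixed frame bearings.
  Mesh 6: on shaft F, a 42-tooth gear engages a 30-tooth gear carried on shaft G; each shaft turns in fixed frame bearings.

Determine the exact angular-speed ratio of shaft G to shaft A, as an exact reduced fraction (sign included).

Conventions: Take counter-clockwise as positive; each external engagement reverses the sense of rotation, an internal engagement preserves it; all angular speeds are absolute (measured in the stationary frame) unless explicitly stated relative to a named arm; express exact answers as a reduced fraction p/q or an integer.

class = fixed-axis compound train [6 meshes; 6 ratios multiply, 6 sense flips]
mesh 1 [95T→48T]: running ratio 95/48, sense −
mesh 2 [95T→21T]: running ratio 9025/1008, sense +
mesh 3 [21T→13T]: running ratio 9025/624, sense −
mesh 4 [13T→71T]: running ratio 9025/3408, sense +
mesh 5 [40T→69T]: running ratio 45125/29394, sense −
mesh 6 [42T→30T]: running ratio 63175/29394, sense +
ω_out/ω_in = 63175/29394

63175/29394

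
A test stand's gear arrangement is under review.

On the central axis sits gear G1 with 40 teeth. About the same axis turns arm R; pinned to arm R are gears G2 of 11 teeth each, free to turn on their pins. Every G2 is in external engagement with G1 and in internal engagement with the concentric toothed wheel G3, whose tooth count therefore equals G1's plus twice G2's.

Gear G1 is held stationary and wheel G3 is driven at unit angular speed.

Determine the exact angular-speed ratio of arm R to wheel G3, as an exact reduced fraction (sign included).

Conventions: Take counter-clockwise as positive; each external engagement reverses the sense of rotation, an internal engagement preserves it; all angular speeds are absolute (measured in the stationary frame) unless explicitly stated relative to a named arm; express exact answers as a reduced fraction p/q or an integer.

class = planetary set [G3 = 40+2·11 = 62; Willis about the carrier]
ring teeth: 40 + 2·11 = 62
40(ω_sun−ω_arm) = −62(ω_ring−ω_arm),  ω_sun = 0, ω_ring = 1
40(0−ω_arm) = −62(1−ω_arm)  ⇒  102·ω_arm = 62  ⇒  ω_arm = 31/51
ω_out/ω_in = 31/51

31/51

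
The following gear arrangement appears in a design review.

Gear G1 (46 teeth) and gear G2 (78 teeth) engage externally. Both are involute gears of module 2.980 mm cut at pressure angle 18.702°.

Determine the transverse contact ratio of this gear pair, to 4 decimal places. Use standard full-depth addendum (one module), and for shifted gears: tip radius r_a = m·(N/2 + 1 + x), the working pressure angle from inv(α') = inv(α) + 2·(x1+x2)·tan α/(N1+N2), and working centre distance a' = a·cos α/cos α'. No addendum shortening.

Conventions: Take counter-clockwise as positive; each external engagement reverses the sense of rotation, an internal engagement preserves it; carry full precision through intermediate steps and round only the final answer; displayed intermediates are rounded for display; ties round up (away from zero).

class = single-mesh tooth geometry [involute pair 46T × 78T, m = 2.980]
base radii: r_b1 = 64.921025, r_b2 = 110.083478
tip radii: r_a1 = 71.520000, r_a2 = 119.200000
no profile shift: α' = α, a' = a
action lengths: √(r_a1²−r_b1²) = 30.006181, √(r_a2²−r_b2²) = 45.719448
base pitch p_b = π·m·cos α = 8.867627
CR = (30.006181 + 45.719448 − 184.760000·sin 18.70200°)/8.867627 = 1.858791
contact ratio ≈ 1.8588

1.8588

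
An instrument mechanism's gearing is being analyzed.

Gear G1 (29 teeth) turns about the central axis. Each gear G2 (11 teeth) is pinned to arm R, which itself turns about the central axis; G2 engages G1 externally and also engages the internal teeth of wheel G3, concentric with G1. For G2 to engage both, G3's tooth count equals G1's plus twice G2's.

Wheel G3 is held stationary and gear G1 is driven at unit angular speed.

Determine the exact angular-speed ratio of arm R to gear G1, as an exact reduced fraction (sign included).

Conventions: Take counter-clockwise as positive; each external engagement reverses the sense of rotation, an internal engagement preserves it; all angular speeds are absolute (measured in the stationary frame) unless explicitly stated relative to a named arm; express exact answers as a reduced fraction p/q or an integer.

planetary set (29T centre, 11T on arm, 51T internal) — Willis relation
ring teeth: 29 + 2·11 = 51
29(ω_sun−ω_arm) = −51(ω_ring−ω_arm),  ω_ring = 0, ω_sun = 1
29(1−ω_arm) = −51(0−ω_arm)  ⇒  80·ω_arm = 29  ⇒  ω_arm = 29/80
ω_out/ω_in = 29/80

29/80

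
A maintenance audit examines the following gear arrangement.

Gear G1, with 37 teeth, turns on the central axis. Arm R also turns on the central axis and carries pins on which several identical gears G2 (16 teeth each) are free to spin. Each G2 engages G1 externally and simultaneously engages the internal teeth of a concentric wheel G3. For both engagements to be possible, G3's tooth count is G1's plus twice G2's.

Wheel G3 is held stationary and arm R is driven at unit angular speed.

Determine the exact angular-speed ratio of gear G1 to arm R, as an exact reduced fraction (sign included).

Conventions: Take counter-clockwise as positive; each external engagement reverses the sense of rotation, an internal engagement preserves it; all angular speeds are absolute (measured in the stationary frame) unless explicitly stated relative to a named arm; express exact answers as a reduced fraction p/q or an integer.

planetary set (37T centre, 16T on arm, 69T internal) — Willis relation
ring teeth: 37 + 2·16 = 69
37(ω_sun−ω_arm) = −69(ω_ring−ω_arm),  ω_ring = 0, ω_arm = 1
ω_sun = 1 − (69/37)(0−1) = 106/37
ω_out/ω_in = 106/37

106/37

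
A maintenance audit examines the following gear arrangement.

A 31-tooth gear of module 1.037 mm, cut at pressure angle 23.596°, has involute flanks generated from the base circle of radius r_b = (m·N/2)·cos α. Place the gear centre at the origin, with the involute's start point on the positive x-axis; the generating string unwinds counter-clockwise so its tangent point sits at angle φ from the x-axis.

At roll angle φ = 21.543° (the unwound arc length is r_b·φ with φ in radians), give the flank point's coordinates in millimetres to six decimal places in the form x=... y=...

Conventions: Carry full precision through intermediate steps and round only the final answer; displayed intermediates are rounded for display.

x=15.734280 y=0.257317

class = single-mesh tooth geometry [base-circle involute, m = 1.037, 31T]
pitch radius r_p = m·N/2 = 1.037·31/2 = 16.073500
base radius r_b = r_p·cos α = 16.073500·cos 23.596° = 14.729606
roll angle φ = 21.543° = 0.37599628 rad
x = r_b·(cos φ + φ·sin φ) = 15.734280
y = r_b·(sin φ − φ·cos φ) = 0.257317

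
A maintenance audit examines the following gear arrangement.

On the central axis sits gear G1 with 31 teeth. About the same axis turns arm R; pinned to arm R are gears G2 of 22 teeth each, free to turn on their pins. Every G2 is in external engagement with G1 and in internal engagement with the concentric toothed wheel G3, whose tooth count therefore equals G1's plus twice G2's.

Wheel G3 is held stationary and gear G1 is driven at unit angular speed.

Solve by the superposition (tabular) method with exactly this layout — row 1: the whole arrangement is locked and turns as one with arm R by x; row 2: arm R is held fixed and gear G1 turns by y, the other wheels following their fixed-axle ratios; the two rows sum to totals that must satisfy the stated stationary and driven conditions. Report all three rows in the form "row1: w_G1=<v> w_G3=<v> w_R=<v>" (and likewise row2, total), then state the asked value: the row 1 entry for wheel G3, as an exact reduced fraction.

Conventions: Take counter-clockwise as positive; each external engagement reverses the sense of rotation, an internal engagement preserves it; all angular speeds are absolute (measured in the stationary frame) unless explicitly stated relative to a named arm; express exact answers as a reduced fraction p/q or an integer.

recognized (axles ride arm R): planetary set, 31/22/75 teeth
superposition row 1 [locked train]: every member turns x
row 2 (arm held, sun turns y): ω_ring = −(31/75)·y, ω_arm = 0
boundary: total ω_ring = x − (31/75)·y = 0 and total ω_sun = x + y = 1  ⇒  y = 75/106, x = 31/106
row 2 ring = −(31/75)·75/106 = -31/106
totals (row 1 + row 2): sun 31/106 + 75/106 = 1, ring 31/106 + (-31/106) = 0, arm 31/106 + 0 = 31/106
asked cell (row1, ring) = 31/106

row1: w_G1=31/106 w_G3=31/106 w_R=31/106
row2: w_G1=75/106 w_G3=-31/106 w_R=0
total: w_G1=1 w_G3=0 w_R=31/106
asked value: 31/106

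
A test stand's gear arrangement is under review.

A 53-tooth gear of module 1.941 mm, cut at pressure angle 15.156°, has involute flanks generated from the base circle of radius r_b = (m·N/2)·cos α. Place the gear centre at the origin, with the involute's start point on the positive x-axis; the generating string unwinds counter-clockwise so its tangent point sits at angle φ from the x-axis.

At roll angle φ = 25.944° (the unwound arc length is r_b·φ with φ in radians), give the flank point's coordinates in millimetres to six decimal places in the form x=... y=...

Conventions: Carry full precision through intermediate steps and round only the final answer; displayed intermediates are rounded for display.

x=54.479211 y=1.505177

topology: single-mesh involute geometry — m = 1.941, N = 53
pitch radius r_p = m·N/2 = 1.941·53/2 = 51.436500
base radius r_b = r_p·cos α = 51.436500·cos 15.156° = 49.647413
roll angle φ = 25.944° = 0.45280822 rad
x = r_b·(cos φ + φ·sin φ) = 54.479211
y = r_b·(sin φ − φ·cos φ) = 1.505177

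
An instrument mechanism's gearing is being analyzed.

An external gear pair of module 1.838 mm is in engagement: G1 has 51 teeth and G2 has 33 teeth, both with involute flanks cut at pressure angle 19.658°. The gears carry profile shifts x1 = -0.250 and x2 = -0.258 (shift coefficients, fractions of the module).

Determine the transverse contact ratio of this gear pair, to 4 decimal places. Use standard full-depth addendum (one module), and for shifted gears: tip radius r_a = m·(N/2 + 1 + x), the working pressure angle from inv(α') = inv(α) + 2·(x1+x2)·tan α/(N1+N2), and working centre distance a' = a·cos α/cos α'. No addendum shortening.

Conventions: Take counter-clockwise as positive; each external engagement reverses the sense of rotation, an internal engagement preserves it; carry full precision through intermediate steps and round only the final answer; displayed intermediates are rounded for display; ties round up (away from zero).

recognized (one external pair, fixed centres): single-mesh tooth geometry, m = 1.838, N1 = 51, N2 = 33
base radii: r_b1 = 44.137353, r_b2 = 28.559463
tip radii: r_a1 = 48.247500, r_a2 = 31.690796
inv(α') = inv(19.658°) + 2·(-0.250-0.258)·tan α/(51+33) = 0.00980749  ⇒  α' = 17.46611°
a' = a·cos α / cos α' = 77.1960·cos 19.658°/cos 17.46611° = 76.210530
action lengths: √(r_a1²−r_b1²) = 19.486286, √(r_a2²−r_b2²) = 13.735487
base pitch p_b = π·m·cos α = 5.437709
CR = (19.486286 + 13.735487 − 76.210530·sin 17.46611°)/5.437709 = 1.902974
contact ratio ≈ 1.9030

1.9030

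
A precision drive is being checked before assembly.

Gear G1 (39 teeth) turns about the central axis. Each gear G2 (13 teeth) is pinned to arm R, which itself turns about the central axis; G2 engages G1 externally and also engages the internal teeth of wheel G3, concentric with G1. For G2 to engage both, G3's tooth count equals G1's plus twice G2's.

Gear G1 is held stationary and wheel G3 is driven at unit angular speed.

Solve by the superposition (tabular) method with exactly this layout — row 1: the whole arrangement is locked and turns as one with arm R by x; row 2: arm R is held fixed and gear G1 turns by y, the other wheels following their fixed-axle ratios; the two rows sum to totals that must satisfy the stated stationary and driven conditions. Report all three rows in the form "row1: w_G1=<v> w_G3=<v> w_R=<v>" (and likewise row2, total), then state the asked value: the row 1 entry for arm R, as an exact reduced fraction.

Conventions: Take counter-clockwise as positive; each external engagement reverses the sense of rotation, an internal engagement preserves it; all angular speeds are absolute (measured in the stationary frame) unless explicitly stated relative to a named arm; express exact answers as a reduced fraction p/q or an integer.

row1: w_G1=5/8 w_G3=5/8 w_R=5/8
row2: w_G1=-5/8 w_G3=3/8 w_R=0
total: w_G1=0 w_G3=1 w_R=5/8
asked value: 5/8

class = planetary set [G3 = 39+2·13 = 65; Willis about the carrier]
superposition row 1 [locked train]: every member turns x
superposition row 2 [arm held]: sun y, ring −(39/65)·y, arm 0
boundary: total ω_sun = x + y = 0 and total ω_ring = x − (39/65)·y = 1  ⇒  y = -5/8, x = 5/8
row 2 ring = −(39/65)·(-5/8) = 3/8
totals (row 1 + row 2): sun 5/8 + (-5/8) = 0, ring 5/8 + 3/8 = 1, arm 5/8 + 0 = 5/8
asked cell (row1, arm) = 5/8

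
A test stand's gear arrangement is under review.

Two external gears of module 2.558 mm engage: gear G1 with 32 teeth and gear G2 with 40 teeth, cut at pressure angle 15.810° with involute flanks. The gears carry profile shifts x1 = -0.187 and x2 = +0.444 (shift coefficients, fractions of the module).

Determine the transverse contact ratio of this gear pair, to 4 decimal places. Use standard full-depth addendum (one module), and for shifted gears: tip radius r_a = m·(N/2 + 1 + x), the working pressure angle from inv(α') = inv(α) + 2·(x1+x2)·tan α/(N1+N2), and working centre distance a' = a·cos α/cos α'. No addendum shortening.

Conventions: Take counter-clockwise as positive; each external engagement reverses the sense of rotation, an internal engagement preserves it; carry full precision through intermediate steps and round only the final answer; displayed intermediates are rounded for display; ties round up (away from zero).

1.8336

single-mesh involute tooth geometry (32T engaging 40T at module 2.558)
base radii: r_b1 = 39.379712, r_b2 = 49.224641
tip radii: r_a1 = 43.007654, r_a2 = 54.853752
inv(α') = inv(15.810°) + 2·(-0.187+0.444)·tan α/(32+40) = 0.00924489  ⇒  α' = 17.13384°
a' = a·cos α / cos α' = 92.0880·cos 15.810°/cos 17.13384° = 92.719313
action lengths: √(r_a1²−r_b1²) = 17.288625, √(r_a2²−r_b2²) = 24.204728
base pitch p_b = π·m·cos α = 7.732188
CR = (17.288625 + 24.204728 − 92.719313·sin 17.13384°)/7.732188 = 1.833607
contact ratio ≈ 1.8336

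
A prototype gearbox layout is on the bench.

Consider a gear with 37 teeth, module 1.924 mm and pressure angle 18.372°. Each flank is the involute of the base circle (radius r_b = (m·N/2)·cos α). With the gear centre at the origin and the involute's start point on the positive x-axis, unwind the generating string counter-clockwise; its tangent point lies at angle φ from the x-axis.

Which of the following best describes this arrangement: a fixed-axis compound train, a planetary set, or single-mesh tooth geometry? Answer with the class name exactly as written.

class = single-mesh tooth geometry [base-circle involute, m = 1.924, 37T]
classification: single-mesh tooth geometry

single-mesh tooth geometry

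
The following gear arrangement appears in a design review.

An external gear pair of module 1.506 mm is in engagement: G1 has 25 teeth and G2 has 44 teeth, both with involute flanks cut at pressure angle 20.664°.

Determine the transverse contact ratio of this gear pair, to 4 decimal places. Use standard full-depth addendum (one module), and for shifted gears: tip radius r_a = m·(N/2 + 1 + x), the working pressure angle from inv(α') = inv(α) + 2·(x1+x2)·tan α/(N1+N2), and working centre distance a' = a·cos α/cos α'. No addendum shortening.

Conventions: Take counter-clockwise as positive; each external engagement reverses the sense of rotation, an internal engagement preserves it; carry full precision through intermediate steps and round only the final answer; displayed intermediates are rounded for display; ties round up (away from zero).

recognized (one external pair, fixed centres): single-mesh tooth geometry, m = 1.506, N1 = 25, N2 = 44
base radii: r_b1 = 17.613911, r_b2 = 31.000484
tip radii: r_a1 = 20.331000, r_a2 = 34.638000
no profile shift: α' = α, a' = a
action lengths: √(r_a1²−r_b1²) = 10.153802, √(r_a2²−r_b2²) = 15.451894
base pitch p_b = π·m·cos α = 4.426859
CR = (10.153802 + 15.451894 − 51.957000·sin 20.66400°)/4.426859 = 1.642416
contact ratio ≈ 1.6424

1.6424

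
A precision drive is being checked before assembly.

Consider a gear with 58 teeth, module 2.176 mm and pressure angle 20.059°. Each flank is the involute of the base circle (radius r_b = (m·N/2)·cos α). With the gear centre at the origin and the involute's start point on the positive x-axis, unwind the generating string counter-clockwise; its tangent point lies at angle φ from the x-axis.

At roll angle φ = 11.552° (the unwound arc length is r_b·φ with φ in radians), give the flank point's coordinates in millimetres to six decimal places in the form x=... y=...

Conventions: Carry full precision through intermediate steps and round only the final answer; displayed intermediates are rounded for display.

class = single-mesh tooth geometry [base-circle involute, m = 2.176, 58T]
pitch radius r_p = m·N/2 = 2.176·58/2 = 63.104000
base radius r_b = r_p·cos α = 63.104000·cos 20.059° = 59.276107
roll angle φ = 11.552° = 0.20162044 rad
x = r_b·(cos φ + φ·sin φ) = 60.468701
y = r_b·(sin φ − φ·cos φ) = 0.161286

x=60.468701 y=0.161286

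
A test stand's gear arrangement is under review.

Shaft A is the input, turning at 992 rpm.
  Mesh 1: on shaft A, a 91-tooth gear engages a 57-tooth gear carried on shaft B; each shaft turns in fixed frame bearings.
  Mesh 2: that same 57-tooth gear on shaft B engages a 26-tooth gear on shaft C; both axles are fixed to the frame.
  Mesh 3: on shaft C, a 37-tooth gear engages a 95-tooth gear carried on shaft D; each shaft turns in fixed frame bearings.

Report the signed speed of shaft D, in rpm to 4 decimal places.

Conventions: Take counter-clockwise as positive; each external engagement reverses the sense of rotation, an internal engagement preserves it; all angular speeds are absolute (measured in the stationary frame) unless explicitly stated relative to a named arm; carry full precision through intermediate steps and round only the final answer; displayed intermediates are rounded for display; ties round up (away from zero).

recognized (4 fixed axles, 3 meshes): fixed-axis compound train
mesh 1 [91T→57T]: ω = 992.0000×91/57 = 1583.7193 rpm, sense flips to −
mesh 2 [57T→26T]: ω = 1583.7193×57/26 = 3472.0000 rpm, sense flips to +
mesh 3 [37T→95T]: ω = 3472.0000×37/95 = 1352.2526 rpm, sense flips to −
signed output speed = -1352.2526 rpm

-1352.2526 rpm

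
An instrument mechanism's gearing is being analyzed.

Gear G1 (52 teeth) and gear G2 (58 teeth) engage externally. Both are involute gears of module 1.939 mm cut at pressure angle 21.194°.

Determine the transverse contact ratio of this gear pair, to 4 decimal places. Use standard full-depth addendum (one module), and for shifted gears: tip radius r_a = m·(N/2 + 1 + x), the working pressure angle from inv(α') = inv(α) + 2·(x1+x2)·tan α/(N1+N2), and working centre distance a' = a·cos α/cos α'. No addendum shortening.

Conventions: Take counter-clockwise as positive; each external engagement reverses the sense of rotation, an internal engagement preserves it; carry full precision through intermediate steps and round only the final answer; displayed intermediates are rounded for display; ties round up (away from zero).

topology: single-mesh involute geometry — m = 1.939, 52T/58T pair
base radii: r_b1 = 47.004081, r_b2 = 52.427629
tip radii: r_a1 = 52.353000, r_a2 = 58.170000
no profile shift: α' = α, a' = a
action lengths: √(r_a1²−r_b1²) = 23.053264, √(r_a2²−r_b2²) = 25.201044
base pitch p_b = π·m·cos α = 5.679526
CR = (23.053264 + 25.201044 − 106.645000·sin 21.19400°)/5.679526 = 1.707760
contact ratio ≈ 1.7078

1.7078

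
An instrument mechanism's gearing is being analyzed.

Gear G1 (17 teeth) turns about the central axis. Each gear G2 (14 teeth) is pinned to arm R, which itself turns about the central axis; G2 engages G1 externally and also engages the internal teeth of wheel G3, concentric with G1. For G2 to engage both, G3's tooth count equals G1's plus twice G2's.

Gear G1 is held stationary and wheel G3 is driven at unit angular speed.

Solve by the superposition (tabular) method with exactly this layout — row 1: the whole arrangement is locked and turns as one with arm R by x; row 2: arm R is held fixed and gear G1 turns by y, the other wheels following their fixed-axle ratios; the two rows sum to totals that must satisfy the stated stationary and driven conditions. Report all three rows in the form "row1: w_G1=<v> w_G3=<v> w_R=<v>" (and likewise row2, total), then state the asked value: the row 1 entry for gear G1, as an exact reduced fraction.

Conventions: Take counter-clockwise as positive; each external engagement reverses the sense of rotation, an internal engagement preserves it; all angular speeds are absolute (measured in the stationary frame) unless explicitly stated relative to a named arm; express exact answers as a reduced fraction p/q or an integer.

topology: planetary set — G1 17T / G2 14T / G3 45T, arm = carrier (Willis)
superposition row 1 [locked train]: every member turns x
row 2: sun turns y, ring = −(17/45)·y, arm 0
boundary: total ω_sun = x + y = 0 and total ω_ring = x − (17/45)·y = 1  ⇒  y = -45/62, x = 45/62
row 2 ring = −(17/45)·(-45/62) = 17/62
totals (row 1 + row 2): sun 45/62 + (-45/62) = 0, ring 45/62 + 17/62 = 1, arm 45/62 + 0 = 45/62
asked cell (row1, sun) = 45/62

row1: w_G1=45/62 w_G3=45/62 w_R=45/62
row2: w_G1=-45/62 w_G3=17/62 w_R=0
total: w_G1=0 w_G3=1 w_R=45/62
asked value: 45/62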